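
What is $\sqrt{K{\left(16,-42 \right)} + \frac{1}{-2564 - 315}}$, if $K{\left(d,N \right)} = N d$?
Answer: $\frac{i \sqrt{5569969631}}{2879} \approx 25.923 i$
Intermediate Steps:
$\sqrt{K{\left(16,-42 \right)} + \frac{1}{-2564 - 315}} = \sqrt{\left(-42\right) 16 + \frac{1}{-2564 - 315}} = \sqrt{-672 + \frac{1}{-2879}} = \sqrt{-672 - \frac{1}{2879}} = \sqrt{- \frac{1934689}{2879}} = \frac{i \sqrt{5569969631}}{2879}$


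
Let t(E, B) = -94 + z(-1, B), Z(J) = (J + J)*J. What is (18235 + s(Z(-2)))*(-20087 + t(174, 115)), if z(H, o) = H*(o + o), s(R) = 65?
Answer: -373521300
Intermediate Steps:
Z(J) = 2*J² (Z(J) = (2*J)*J = 2*J²)
z(H, o) = 2*H*o (z(H, o) = H*(2*o) = 2*H*o)
t(E, B) = -94 - 2*B (t(E, B) = -94 + 2*(-1)*B = -94 - 2*B)
(18235 + s(Z(-2)))*(-20087 + t(174, 115)) = (18235 + 65)*(-20087 + (-94 - 2*115)) = 18300*(-20087 + (-94 - 230)) = 18300*(-20087 - 324) = 18300*(-20411) = -373521300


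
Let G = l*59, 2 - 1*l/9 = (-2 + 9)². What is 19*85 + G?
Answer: -23342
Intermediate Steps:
l = -423 (l = 18 - 9*(-2 + 9)² = 18 - 9*7² = 18 - 9*49 = 18 - 441 = -423)
G = -24957 (G = -423*59 = -24957)
19*85 + G = 19*85 - 24957 = 1615 - 24957 = -23342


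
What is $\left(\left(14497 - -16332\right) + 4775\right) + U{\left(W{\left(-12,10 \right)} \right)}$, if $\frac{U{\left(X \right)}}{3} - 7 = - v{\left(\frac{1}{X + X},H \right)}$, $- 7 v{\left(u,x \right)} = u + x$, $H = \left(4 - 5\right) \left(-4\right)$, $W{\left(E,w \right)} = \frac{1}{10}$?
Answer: $\frac{249402}{7} \approx 35629.0$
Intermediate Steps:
$W{\left(E,w \right)} = \frac{1}{10}$
$H = 4$ ($H = \left(-1\right) \left(-4\right) = 4$)
$v{\left(u,x \right)} = - \frac{u}{7} - \frac{x}{7}$ ($v{\left(u,x \right)} = - \frac{u + x}{7} = - \frac{u}{7} - \frac{x}{7}$)
$U{\left(X \right)} = \frac{159}{7} + \frac{3}{14 X}$ ($U{\left(X \right)} = 21 + 3 \left(- (- \frac{1}{7 \left(X + X\right)} - \frac{4}{7})\right) = 21 + 3 \left(- (- \frac{1}{7 \cdot 2 X} - \frac{4}{7})\right) = 21 + 3 \left(- (- \frac{\frac{1}{2} \frac{1}{X}}{7} - \frac{4}{7})\right) = 21 + 3 \left(- (- \frac{1}{14 X} - \frac{4}{7})\right) = 21 + 3 \left(- (- \frac{4}{7} - \frac{1}{14 X})\right) = 21 + 3 \left(\frac{4}{7} + \frac{1}{14 X}\right) = 21 + \left(\frac{12}{7} + \frac{3}{14 X}\right) = \frac{159}{7} + \frac{3}{14 X}$)
$\left(\left(14497 - -16332\right) + 4775\right) + U{\left(W{\left(-12,10 \right)} \right)} = \left(\left(14497 - -16332\right) + 4775\right) + \frac{3 \frac{1}{\frac{1}{10}} \left(1 + 106 \cdot \frac{1}{10}\right)}{14} = \left(\left(14497 + 16332\right) + 4775\right) + \frac{3}{14} \cdot 10 \left(1 + \frac{53}{5}\right) = \left(30829 + 4775\right) + \frac{3}{14} \cdot 10 \cdot \frac{58}{5} = 35604 + \frac{174}{7} = \frac{249402}{7}$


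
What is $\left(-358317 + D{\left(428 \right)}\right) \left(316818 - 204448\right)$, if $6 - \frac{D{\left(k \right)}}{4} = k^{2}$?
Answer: $-122598928730$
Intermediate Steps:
$D{\left(k \right)} = 24 - 4 k^{2}$
$\left(-358317 + D{\left(428 \right)}\right) \left(316818 - 204448\right) = \left(-358317 + \left(24 - 4 \cdot 428^{2}\right)\right) \left(316818 - 204448\right) = \left(-358317 + \left(24 - 732736\right)\right) 112370 = \left(-358317 - 732712\right) 112370 = \left(-1091029\right) 112370 = -122598928730$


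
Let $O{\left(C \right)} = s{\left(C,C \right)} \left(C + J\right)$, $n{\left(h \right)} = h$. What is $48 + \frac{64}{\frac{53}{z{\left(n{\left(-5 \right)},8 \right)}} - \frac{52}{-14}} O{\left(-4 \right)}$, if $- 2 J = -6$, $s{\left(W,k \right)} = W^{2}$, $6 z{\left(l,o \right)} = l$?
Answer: $\frac{8528}{131} \approx 65.099$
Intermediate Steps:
$z{\left(l,o \right)} = \frac{l}{6}$
$J = 3$ ($J = \left(- \frac{1}{2}\right) \left(-6\right) = 3$)
$O{\left(C \right)} = C^{2} \left(3 + C\right)$ ($O{\left(C \right)} = C^{2} \left(C + 3\right) = C^{2} \left(3 + C\right)$)
$48 + \frac{64}{\frac{53}{z{\left(n{\left(-5 \right)},8 \right)}} - \frac{52}{-14}} O{\left(-4 \right)} = 48 + \frac{64}{\frac{53}{\frac{1}{6} \left(-5\right)} - \frac{52}{-14}} \left(-4\right)^{2} \left(3 - 4\right) = 48 + \frac{64}{\frac{53}{- \frac{5}{6}} - - \frac{26}{7}} \cdot 16 \left(-1\right) = 48 + \frac{64}{53 \left(- \frac{6}{5}\right) + \frac{26}{7}} \left(-16\right) = 48 + \frac{64}{- \frac{318}{5} + \frac{26}{7}} \left(-16\right) = 48 + \frac{64}{- \frac{2096}{35}} \left(-16\right) = 48 + 64 \left(- \frac{35}{2096}\right) \left(-16\right) = 48 - - \frac{2240}{131} = 48 + \frac{2240}{131} = \frac{8528}{131}$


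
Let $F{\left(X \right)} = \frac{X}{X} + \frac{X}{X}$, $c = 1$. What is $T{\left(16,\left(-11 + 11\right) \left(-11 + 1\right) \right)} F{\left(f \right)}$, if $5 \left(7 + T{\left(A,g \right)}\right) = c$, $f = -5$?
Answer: $- \frac{68}{5} \approx -13.6$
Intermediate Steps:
$T{\left(A,g \right)} = - \frac{34}{5}$ ($T{\left(A,g \right)} = -7 + \frac{1}{5} \cdot 1 = -7 + \frac{1}{5} = - \frac{34}{5}$)
$F{\left(X \right)} = 2$ ($F{\left(X \right)} = 1 + 1 = 2$)
$T{\left(16,\left(-11 + 11\right) \left(-11 + 1\right) \right)} F{\left(f \right)} = \left(- \frac{34}{5}\right) 2 = - \frac{68}{5}$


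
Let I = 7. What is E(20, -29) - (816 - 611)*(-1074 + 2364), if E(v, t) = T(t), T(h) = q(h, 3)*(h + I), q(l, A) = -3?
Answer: -264384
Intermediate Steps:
T(h) = -21 - 3*h (T(h) = -3*(h + 7) = -3*(7 + h) = -21 - 3*h)
E(v, t) = -21 - 3*t
E(20, -29) - (816 - 611)*(-1074 + 2364) = (-21 - 3*(-29)) - (816 - 611)*(-1074 + 2364) = (-21 + 87) - 205*1290 = 66 - 1*264450 = 66 - 264450 = -264384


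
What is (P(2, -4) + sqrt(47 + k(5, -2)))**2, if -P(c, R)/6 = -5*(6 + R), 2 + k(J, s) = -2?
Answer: (60 + sqrt(43))**2 ≈ 4429.9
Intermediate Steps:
k(J, s) = -4 (k(J, s) = -2 - 2 = -4)
P(c, R) = 180 + 30*R (P(c, R) = -(-30)*(6 + R) = -6*(-30 - 5*R) = 180 + 30*R)
(P(2, -4) + sqrt(47 + k(5, -2)))**2 = ((180 + 30*(-4)) + sqrt(47 - 4))**2 = ((180 - 120) + sqrt(43))**2 = (60 + sqrt(43))**2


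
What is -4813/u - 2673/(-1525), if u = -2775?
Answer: 590296/169275 ≈ 3.4872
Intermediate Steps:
-4813/u - 2673/(-1525) = -4813/(-2775) - 2673/(-1525) = -4813*(-1/2775) - 2673*(-1/1525) = 4813/2775 + 2673/1525 = 590296/169275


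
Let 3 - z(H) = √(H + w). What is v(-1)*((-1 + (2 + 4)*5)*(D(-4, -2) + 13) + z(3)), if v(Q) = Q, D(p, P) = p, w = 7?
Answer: -264 + √10 ≈ -260.84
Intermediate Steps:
z(H) = 3 - √(7 + H) (z(H) = 3 - √(H + 7) = 3 - √(7 + H))
v(-1)*((-1 + (2 + 4)*5)*(D(-4, -2) + 13) + z(3)) = -((-1 + (2 + 4)*5)*(-4 + 13) + (3 - √(7 + 3))) = -((-1 + 6*5)*9 + (3 - √10)) = -((-1 + 30)*9 + (3 - √10)) = -(29*9 + (3 - √10)) = -(261 + (3 - √10)) = -(264 - √10) = -264 + √10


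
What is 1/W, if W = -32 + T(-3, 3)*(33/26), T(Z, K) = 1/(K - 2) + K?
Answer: -13/350 ≈ -0.037143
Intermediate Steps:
T(Z, K) = K + 1/(-2 + K) (T(Z, K) = 1/(-2 + K) + K = K + 1/(-2 + K))
W = -350/13 (W = -32 + ((1 + 3² - 2*3)/(-2 + 3))*(33/26) = -32 + ((1 + 9 - 6)/1)*(33*(1/26)) = -32 + (1*4)*(33/26) = -32 + 4*(33/26) = -32 + 66/13 = -350/13 ≈ -26.923)
1/W = 1/(-350/13) = -13/350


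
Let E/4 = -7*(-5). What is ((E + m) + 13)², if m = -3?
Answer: 22500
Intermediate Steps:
E = 140 (E = 4*(-7*(-5)) = 4*35 = 140)
((E + m) + 13)² = ((140 - 3) + 13)² = (137 + 13)² = 150² = 22500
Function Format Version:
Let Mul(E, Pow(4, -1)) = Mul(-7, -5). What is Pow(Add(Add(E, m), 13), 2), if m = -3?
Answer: 22500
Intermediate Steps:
E = 140 (E = Mul(4, Mul(-7, -5)) = Mul(4, 35) = 140)
Pow(Add(Add(E, m), 13), 2) = Pow(Add(Add(140, -3), 13), 2) = Pow(Add(137, 13), 2) = Pow(150, 2) = 22500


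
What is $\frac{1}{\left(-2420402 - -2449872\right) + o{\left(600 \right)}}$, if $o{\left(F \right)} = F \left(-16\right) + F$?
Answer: $\frac{1}{20470} \approx 4.8852 \cdot 10^{-5}$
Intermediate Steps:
$o{\left(F \right)} = - 15 F$ ($o{\left(F \right)} = - 16 F + F = - 15 F$)
$\frac{1}{\left(-2420402 - -2449872\right) + o{\left(600 \right)}} = \frac{1}{\left(-2420402 - -2449872\right) - 9000} = \frac{1}{\left(-2420402 + 2449872\right) - 9000} = \frac{1}{29470 - 9000} = \frac{1}{20470}$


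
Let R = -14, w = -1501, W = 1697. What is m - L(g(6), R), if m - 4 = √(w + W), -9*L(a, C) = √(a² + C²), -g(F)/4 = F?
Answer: 18 + 2*√193/9 ≈ 21.087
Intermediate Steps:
g(F) = -4*F
L(a, C) = -√(C² + a²)/9 (L(a, C) = -√(a² + C²)/9 = -√(C² + a²)/9)
m = 18 (m = 4 + √(-1501 + 1697) = 4 + √196 = 4 + 14 = 18)
m - L(g(6), R) = 18 - (-1)*√((-14)² + (-4*6)²)/9 = 18 - (-1)*√(196 + (-24)²)/9 = 18 - (-1)*√(196 + 576)/9 = 18 - (-1)*√772/9 = 18 - (-1)*2*√193/9 = 18 - (-2)*√193/9 = 18 + 2*√193/9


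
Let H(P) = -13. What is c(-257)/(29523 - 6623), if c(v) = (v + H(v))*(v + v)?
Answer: 6939/1145 ≈ 6.0603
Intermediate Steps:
c(v) = 2*v*(-13 + v) (c(v) = (v - 13)*(v + v) = (-13 + v)*(2*v) = 2*v*(-13 + v))
c(-257)/(29523 - 6623) = (2*(-257)*(-13 - 257))/(29523 - 6623) = (2*(-257)*(-270))/22900 = 138780*(1/22900) = 6939/1145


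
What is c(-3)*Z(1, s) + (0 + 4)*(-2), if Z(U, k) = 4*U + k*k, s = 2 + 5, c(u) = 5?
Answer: 257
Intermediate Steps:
s = 7
Z(U, k) = k² + 4*U (Z(U, k) = 4*U + k² = k² + 4*U)
c(-3)*Z(1, s) + (0 + 4)*(-2) = 5*(7² + 4*1) + (0 + 4)*(-2) = 5*(49 + 4) + 4*(-2) = 5*53 - 8 = 265 - 8 = 257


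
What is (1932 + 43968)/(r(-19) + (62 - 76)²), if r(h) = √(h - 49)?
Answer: 249900/1069 - 2550*I*√17/1069 ≈ 233.77 - 9.8353*I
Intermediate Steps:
r(h) = √(-49 + h)
(1932 + 43968)/(r(-19) + (62 - 76)²) = (1932 + 43968)/(√(-49 - 19) + (62 - 76)²) = 45900/(√(-68) + (-14)²) = 45900/(2*I*√17 + 196) = 45900/(196 + 2*I*√17)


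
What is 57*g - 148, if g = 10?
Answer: 422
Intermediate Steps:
57*g - 148 = 57*10 - 148 = 570 - 148 = 422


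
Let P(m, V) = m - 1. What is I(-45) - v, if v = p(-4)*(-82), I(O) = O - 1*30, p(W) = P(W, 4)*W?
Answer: 1565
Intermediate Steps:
P(m, V) = -1 + m
p(W) = W*(-1 + W) (p(W) = (-1 + W)*W = W*(-1 + W))
I(O) = -30 + O (I(O) = O - 30 = -30 + O)
v = -1640 (v = -4*(-1 - 4)*(-82) = -4*(-5)*(-82) = 20*(-82) = -1640)
I(-45) - v = (-30 - 45) - 1*(-1640) = -75 + 1640 = 1565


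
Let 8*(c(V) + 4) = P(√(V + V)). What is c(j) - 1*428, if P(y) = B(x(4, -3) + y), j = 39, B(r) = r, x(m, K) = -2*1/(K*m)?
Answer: -20735/48 + √78/8 ≈ -430.88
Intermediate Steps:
x(m, K) = -2/(K*m) (x(m, K) = -2*1/(K*m) = -2/(K*m))
P(y) = ⅙ + y (P(y) = -2/(-3*4) + y = -2*(-⅓)*¼ + y = ⅙ + y)
c(V) = -191/48 + √2*√V/8 (c(V) = -4 + (⅙ + √(V + V))/8 = -4 + (⅙ + √(2*V))/8 = -4 + (⅙ + √2*√V)/8 = -4 + (1/48 + √2*√V/8) = -191/48 + √2*√V/8)
c(j) - 1*428 = (-191/48 + √2*√39/8) - 1*428 = (-191/48 + √78/8) - 428 = -20735/48 + √78/8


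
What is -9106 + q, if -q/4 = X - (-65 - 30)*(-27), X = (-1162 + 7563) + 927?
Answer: -28158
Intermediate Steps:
X = 7328 (X = 6401 + 927 = 7328)
q = -19052 (q = -4*(7328 - (-65 - 30)*(-27)) = -4*(7328 - (-95)*(-27)) = -4*(7328 - 1*2565) = -4*(7328 - 2565) = -4*4763 = -19052)
-9106 + q = -9106 - 19052 = -28158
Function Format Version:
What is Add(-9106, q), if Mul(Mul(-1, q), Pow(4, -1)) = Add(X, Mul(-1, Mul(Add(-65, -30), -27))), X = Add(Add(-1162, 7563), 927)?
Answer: -28158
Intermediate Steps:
X = 7328 (X = Add(6401, 927) = 7328)
q = -19052 (q = Mul(-4, Add(7328, Mul(-1, Mul(Add(-65, -30), -27)))) = Mul(-4, Add(7328, Mul(-1, Mul(-95, -27)))) = Mul(-4, Add(7328, Mul(-1, 2565))) = Mul(-4, Add(7328, -2565)) = Mul(-4, 4763) = -19052)
Add(-9106, q) = Add(-9106, -19052) = -28158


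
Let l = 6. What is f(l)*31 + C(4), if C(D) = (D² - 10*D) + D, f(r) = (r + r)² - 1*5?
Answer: 4289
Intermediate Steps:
f(r) = -5 + 4*r² (f(r) = (2*r)² - 5 = 4*r² - 5 = -5 + 4*r²)
C(D) = D² - 9*D
f(l)*31 + C(4) = (-5 + 4*6²)*31 + 4*(-9 + 4) = (-5 + 4*36)*31 + 4*(-5) = (-5 + 144)*31 - 20 = 139*31 - 20 = 4309 - 20 = 4289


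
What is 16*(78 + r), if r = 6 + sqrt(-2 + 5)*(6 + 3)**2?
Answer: 1344 + 1296*sqrt(3) ≈ 3588.7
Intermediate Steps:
r = 6 + 81*sqrt(3) (r = 6 + sqrt(3)*9**2 = 6 + sqrt(3)*81 = 6 + 81*sqrt(3) ≈ 146.30)
16*(78 + r) = 16*(78 + (6 + 81*sqrt(3))) = 16*(84 + 81*sqrt(3)) = 1344 + 1296*sqrt(3)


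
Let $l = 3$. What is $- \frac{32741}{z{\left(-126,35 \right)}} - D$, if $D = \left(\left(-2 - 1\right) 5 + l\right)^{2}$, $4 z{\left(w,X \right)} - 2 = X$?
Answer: $- \frac{136292}{37} \approx -3683.6$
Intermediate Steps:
$z{\left(w,X \right)} = \frac{1}{2} + \frac{X}{4}$
$D = 144$ ($D = \left(\left(-2 - 1\right) 5 + 3\right)^{2} = \left(\left(-3\right) 5 + 3\right)^{2} = \left(-15 + 3\right)^{2} = \left(-12\right)^{2} = 144$)
$- \frac{32741}{z{\left(-126,35 \right)}} - D = - \frac{32741}{\frac{1}{2} + \frac{1}{4} \cdot 35} - 144 = - \frac{32741}{\frac{1}{2} + \frac{35}{4}} - 144 = - \frac{32741}{\frac{37}{4}} - 144 = \left(-32741\right) \frac{4}{37} - 144 = - \frac{130964}{37} - 144 = - \frac{136292}{37}$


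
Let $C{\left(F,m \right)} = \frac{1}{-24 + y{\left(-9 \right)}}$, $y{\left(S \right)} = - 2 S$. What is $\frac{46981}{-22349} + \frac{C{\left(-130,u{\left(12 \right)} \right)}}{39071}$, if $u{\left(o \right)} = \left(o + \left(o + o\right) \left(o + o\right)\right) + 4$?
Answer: $- \frac{11013590255}{5239186674} \approx -2.1022$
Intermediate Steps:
$u{\left(o \right)} = 4 + o + 4 o^{2}$ ($u{\left(o \right)} = \left(o + 2 o 2 o\right) + 4 = \left(o + 4 o^{2}\right) + 4 = 4 + o + 4 o^{2}$)
$C{\left(F,m \right)} = - \frac{1}{6}$ ($C{\left(F,m \right)} = \frac{1}{-24 - -18} = \frac{1}{-24 + 18} = \frac{1}{-6} = - \frac{1}{6}$)
$\frac{46981}{-22349} + \frac{C{\left(-130,u{\left(12 \right)} \right)}}{39071} = \frac{46981}{-22349} - \frac{1}{6 \cdot 39071} = 46981 \left(- \frac{1}{22349}\right) - \frac{1}{234426} = - \frac{46981}{22349} - \frac{1}{234426} = - \frac{11013590255}{5239186674}$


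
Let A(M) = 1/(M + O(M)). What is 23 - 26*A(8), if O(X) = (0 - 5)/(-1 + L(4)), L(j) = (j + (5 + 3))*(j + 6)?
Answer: 18687/947 ≈ 19.733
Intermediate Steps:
L(j) = (6 + j)*(8 + j) (L(j) = (j + 8)*(6 + j) = (8 + j)*(6 + j) = (6 + j)*(8 + j))
O(X) = -5/119 (O(X) = (0 - 5)/(-1 + (48 + 4**2 + 14*4)) = -5/(-1 + (48 + 16 + 56)) = -5/(-1 + 120) = -5/119)
A(M) = 1/(-5/119 + M) (A(M) = 1/(M - 5/119) = 1/(-5/119 + M))
23 - 26*A(8) = 23 - 3094/(-5 + 119*8) = 23 - 3094/(-5 + 952) = 23 - 3094/947 = 18687/947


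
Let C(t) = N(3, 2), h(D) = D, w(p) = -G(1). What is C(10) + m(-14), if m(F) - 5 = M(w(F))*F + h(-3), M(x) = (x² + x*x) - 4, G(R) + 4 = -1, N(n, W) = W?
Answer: -640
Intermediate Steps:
G(R) = -5 (G(R) = -4 - 1 = -5)
w(p) = 5 (w(p) = -1*(-5) = 5)
M(x) = -4 + 2*x² (M(x) = (x² + x²) - 4 = 2*x² - 4 = -4 + 2*x²)
C(t) = 2
m(F) = 2 + 46*F (m(F) = 5 + ((-4 + 2*5²)*F - 3) = 5 + ((-4 + 2*25)*F - 3) = 5 + ((-4 + 50)*F - 3) = 5 + (46*F - 3) = 5 + (-3 + 46*F) = 2 + 46*F)
C(10) + m(-14) = 2 + (2 + 46*(-14)) = 2 + (2 - 644) = 2 - 642 = -640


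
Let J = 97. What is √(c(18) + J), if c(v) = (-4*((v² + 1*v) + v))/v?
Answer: √17 ≈ 4.1231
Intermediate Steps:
c(v) = (-8*v - 4*v²)/v (c(v) = (-4*((v² + v) + v))/v = (-4*((v + v²) + v))/v = (-4*(v² + 2*v))/v = (-8*v - 4*v²)/v)
√(c(18) + J) = √((-8 - 4*18) + 97) = √((-8 - 72) + 97) = √(-80 + 97) = √17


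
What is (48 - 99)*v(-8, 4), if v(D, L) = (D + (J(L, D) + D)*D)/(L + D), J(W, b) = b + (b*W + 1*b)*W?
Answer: 17850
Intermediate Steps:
J(W, b) = b + W*(b + W*b) (J(W, b) = b + (W*b + b)*W = b + (b + W*b)*W = b + W*(b + W*b))
v(D, L) = (D + D*(D + D*(1 + L + L²)))/(D + L) (v(D, L) = (D + (D*(1 + L + L²) + D)*D)/(L + D) = (D + (D + D*(1 + L + L²))*D)/(D + L) = (D + D*(D + D*(1 + L + L²)))/(D + L))
(48 - 99)*v(-8, 4) = (48 - 99)*(-8*(1 - 8 - 8*(1 + 4 + 4²))/(-8 + 4)) = -(-408)*(1 - 8 - 8*(1 + 4 + 16))/(-4) = -(-408)*(-1)*(1 - 8 - 8*21)/4 = -(-408)*(-1)*(1 - 8 - 168)/4 = -(-408)*(-1)*(-175)/4 = -51*(-350) = 17850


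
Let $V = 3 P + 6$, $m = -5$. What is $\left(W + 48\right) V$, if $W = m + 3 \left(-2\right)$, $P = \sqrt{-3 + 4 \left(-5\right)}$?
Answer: $222 + 111 i \sqrt{23} \approx 222.0 + 532.34 i$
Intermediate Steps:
$P = i \sqrt{23}$ ($P = \sqrt{-3 - 20} = \sqrt{-23} = i \sqrt{23} \approx 4.7958 i$)
$V = 6 + 3 i \sqrt{23}$ ($V = 3 i \sqrt{23} + 6 = 6 + 3 i \sqrt{23} \approx 6.0 + 14.387 i$)
$W = -11$ ($W = -5 + 3 \left(-2\right) = -5 - 6 = -11$)
$\left(W + 48\right) V = \left(-11 + 48\right) \left(6 + 3 i \sqrt{23}\right) = 37 \left(6 + 3 i \sqrt{23}\right) = 222 + 111 i \sqrt{23}$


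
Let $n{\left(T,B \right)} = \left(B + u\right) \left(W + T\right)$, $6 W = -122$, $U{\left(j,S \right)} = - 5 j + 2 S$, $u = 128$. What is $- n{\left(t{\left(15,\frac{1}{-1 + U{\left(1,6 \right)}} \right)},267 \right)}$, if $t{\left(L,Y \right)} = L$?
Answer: $\frac{6320}{3} \approx 2106.7$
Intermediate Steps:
$W = - \frac{61}{3}$ ($W = \frac{1}{6} \left(-122\right) = - \frac{61}{3} \approx -20.333$)
$n{\left(T,B \right)} = \left(128 + B\right) \left(- \frac{61}{3} + T\right)$ ($n{\left(T,B \right)} = \left(B + 128\right) \left(- \frac{61}{3} + T\right) = \left(128 + B\right) \left(- \frac{61}{3} + T\right)$)
$- n{\left(t{\left(15,\frac{1}{-1 + U{\left(1,6 \right)}} \right)},267 \right)} = - (- \frac{7808}{3} + 128 \cdot 15 - 5429 + 267 \cdot 15) = - (- \frac{7808}{3} + 1920 - 5429 + 4005) = \left(-1\right) \left(- \frac{6320}{3}\right) = \frac{6320}{3}$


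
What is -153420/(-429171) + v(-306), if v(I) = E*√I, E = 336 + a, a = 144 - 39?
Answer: 51140/143057 + 1323*I*√34 ≈ 0.35748 + 7714.4*I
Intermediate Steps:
a = 105
E = 441 (E = 336 + 105 = 441)
v(I) = 441*√I
-153420/(-429171) + v(-306) = -153420/(-429171) + 441*√(-306) = -153420*(-1/429171) + 441*(3*I*√34) = 51140/143057 + 1323*I*√34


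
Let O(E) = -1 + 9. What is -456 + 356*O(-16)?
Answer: 2392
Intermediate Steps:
O(E) = 8
-456 + 356*O(-16) = -456 + 356*8 = -456 + 2848 = 2392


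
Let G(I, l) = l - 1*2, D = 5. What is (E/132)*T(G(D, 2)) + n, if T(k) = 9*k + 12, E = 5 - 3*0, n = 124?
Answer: 1369/11 ≈ 124.45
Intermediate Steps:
G(I, l) = -2 + l (G(I, l) = l - 2 = -2 + l)
E = 5 (E = 5 + 0 = 5)
T(k) = 12 + 9*k
(E/132)*T(G(D, 2)) + n = (5/132)*(12 + 9*(-2 + 2)) + 124 = (5*(1/132))*(12 + 9*0) + 124 = 5*(12 + 0)/132 + 124 = (5/132)*12 + 124 = 5/11 + 124 = 1369/11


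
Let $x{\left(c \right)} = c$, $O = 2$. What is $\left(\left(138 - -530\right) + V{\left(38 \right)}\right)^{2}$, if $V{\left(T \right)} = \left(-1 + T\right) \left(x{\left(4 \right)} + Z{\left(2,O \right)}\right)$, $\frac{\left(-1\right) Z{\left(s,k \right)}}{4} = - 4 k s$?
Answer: $10137856$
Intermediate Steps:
$Z{\left(s,k \right)} = 16 k s$ ($Z{\left(s,k \right)} = - 4 - 4 k s = - 4 \left(- 4 k s\right) = 16 k s$)
$V{\left(T \right)} = -68 + 68 T$ ($V{\left(T \right)} = \left(-1 + T\right) \left(4 + 16 \cdot 2 \cdot 2\right) = \left(-1 + T\right) \left(4 + 64\right) = \left(-1 + T\right) 68 = -68 + 68 T$)
$\left(\left(138 - -530\right) + V{\left(38 \right)}\right)^{2} = \left(\left(138 - -530\right) + \left(-68 + 68 \cdot 38\right)\right)^{2} = \left(\left(138 + 530\right) + \left(-68 + 2584\right)\right)^{2} = \left(668 + 2516\right)^{2} = 3184^{2} = 10137856$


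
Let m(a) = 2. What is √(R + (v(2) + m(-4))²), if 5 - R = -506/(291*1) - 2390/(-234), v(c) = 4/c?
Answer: 2*√44812157/3783 ≈ 3.5391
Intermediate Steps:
R = -39436/11349 (R = 5 - (-506/(291*1) - 2390/(-234)) = 5 - (-506/291 - 2390*(-1/234)) = 5 - (-506*1/291 + 1195/117) = 5 - (-506/291 + 1195/117) = 5 - 1*96181/11349 = 5 - 96181/11349 = -39436/11349 ≈ -3.4748)
√(R + (v(2) + m(-4))²) = √(-39436/11349 + (4/2 + 2)²) = √(-39436/11349 + (4*(½) + 2)²) = √(-39436/11349 + (2 + 2)²) = √(-39436/11349 + 4²) = √(-39436/11349 + 16) = √(142148/11349) = 2*√44812157/3783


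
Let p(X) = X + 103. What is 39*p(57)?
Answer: 6240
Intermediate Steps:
p(X) = 103 + X
39*p(57) = 39*(103 + 57) = 39*160 = 6240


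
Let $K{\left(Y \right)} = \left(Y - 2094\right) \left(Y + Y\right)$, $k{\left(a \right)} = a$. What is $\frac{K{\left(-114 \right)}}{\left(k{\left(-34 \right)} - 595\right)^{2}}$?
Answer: $\frac{503424}{395641} \approx 1.2724$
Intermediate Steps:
$K{\left(Y \right)} = 2 Y \left(-2094 + Y\right)$ ($K{\left(Y \right)} = \left(-2094 + Y\right) 2 Y = 2 Y \left(-2094 + Y\right)$)
$\frac{K{\left(-114 \right)}}{\left(k{\left(-34 \right)} - 595\right)^{2}} = \frac{2 \left(-114\right) \left(-2094 - 114\right)}{\left(-34 - 595\right)^{2}} = \frac{2 \left(-114\right) \left(-2208\right)}{\left(-629\right)^{2}} = \frac{503424}{395641}$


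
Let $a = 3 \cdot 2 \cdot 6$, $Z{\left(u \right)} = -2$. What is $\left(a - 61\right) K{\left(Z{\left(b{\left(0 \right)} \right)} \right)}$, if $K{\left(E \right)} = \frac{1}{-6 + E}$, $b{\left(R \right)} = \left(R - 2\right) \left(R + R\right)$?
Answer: $\frac{25}{8} \approx 3.125$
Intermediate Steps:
$b{\left(R \right)} = 2 R \left(-2 + R\right)$ ($b{\left(R \right)} = \left(-2 + R\right) 2 R = 2 R \left(-2 + R\right)$)
$a = 36$ ($a = 6 \cdot 6 = 36$)
$\left(a - 61\right) K{\left(Z{\left(b{\left(0 \right)} \right)} \right)} = \frac{36 - 61}{-6 - 2} = - \frac{25}{-8} = \left(-25\right) \left(- \frac{1}{8}\right) = \frac{25}{8}$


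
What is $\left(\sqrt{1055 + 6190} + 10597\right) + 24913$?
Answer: $35510 + 3 \sqrt{805} \approx 35595.0$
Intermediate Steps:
$\left(\sqrt{1055 + 6190} + 10597\right) + 24913 = \left(\sqrt{7245} + 10597\right) + 24913 = \left(3 \sqrt{805} + 10597\right) + 24913 = \left(10597 + 3 \sqrt{805}\right) + 24913 = 35510 + 3 \sqrt{805}$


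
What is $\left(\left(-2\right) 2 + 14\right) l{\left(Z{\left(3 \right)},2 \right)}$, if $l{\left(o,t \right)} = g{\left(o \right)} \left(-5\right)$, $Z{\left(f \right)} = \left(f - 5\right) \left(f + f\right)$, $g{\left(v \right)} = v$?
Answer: $600$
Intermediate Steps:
$Z{\left(f \right)} = 2 f \left(-5 + f\right)$ ($Z{\left(f \right)} = \left(-5 + f\right) 2 f = 2 f \left(-5 + f\right)$)
$l{\left(o,t \right)} = - 5 o$ ($l{\left(o,t \right)} = o \left(-5\right) = - 5 o$)
$\left(\left(-2\right) 2 + 14\right) l{\left(Z{\left(3 \right)},2 \right)} = \left(\left(-2\right) 2 + 14\right) \left(- 5 \cdot 2 \cdot 3 \left(-5 + 3\right)\right) = \left(-4 + 14\right) \left(- 5 \cdot 2 \cdot 3 \left(-2\right)\right) = 10 \left(\left(-5\right) \left(-12\right)\right) = 10 \cdot 60 = 600$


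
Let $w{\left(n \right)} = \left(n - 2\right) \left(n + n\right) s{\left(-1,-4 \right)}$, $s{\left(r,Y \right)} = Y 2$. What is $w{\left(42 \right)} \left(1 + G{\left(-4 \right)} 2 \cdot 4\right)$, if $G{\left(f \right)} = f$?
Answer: $833280$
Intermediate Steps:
$s{\left(r,Y \right)} = 2 Y$
$w{\left(n \right)} = - 16 n \left(-2 + n\right)$ ($w{\left(n \right)} = \left(n - 2\right) \left(n + n\right) 2 \left(-4\right) = \left(-2 + n\right) 2 n \left(-8\right) = 2 n \left(-2 + n\right) \left(-8\right) = - 16 n \left(-2 + n\right)$)
$w{\left(42 \right)} \left(1 + G{\left(-4 \right)} 2 \cdot 4\right) = 16 \cdot 42 \left(2 - 42\right) \left(1 + \left(-4\right) 2 \cdot 4\right) = 16 \cdot 42 \left(2 - 42\right) \left(1 - 32\right) = 16 \cdot 42 \left(-40\right) \left(1 - 32\right) = \left(-26880\right) \left(-31\right) = 833280$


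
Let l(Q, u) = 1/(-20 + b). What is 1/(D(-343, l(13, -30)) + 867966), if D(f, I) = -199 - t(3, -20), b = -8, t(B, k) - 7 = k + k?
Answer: 1/867800 ≈ 1.1523e-6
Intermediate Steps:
t(B, k) = 7 + 2*k (t(B, k) = 7 + (k + k) = 7 + 2*k)
l(Q, u) = -1/28 (l(Q, u) = 1/(-20 - 8) = 1/(-28) = -1/28)
D(f, I) = -166 (D(f, I) = -199 - (7 + 2*(-20)) = -199 - (7 - 40) = -199 - 1*(-33) = -199 + 33 = -166)
1/(D(-343, l(13, -30)) + 867966) = 1/(-166 + 867966) = 1/867800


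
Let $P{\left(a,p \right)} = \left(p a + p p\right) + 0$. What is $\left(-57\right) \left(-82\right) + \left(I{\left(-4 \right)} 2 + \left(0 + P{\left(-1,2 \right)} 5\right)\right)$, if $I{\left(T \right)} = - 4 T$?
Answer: $4716$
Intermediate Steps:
$P{\left(a,p \right)} = p^{2} + a p$ ($P{\left(a,p \right)} = \left(a p + p^{2}\right) + 0 = \left(p^{2} + a p\right) + 0 = p^{2} + a p$)
$\left(-57\right) \left(-82\right) + \left(I{\left(-4 \right)} 2 + \left(0 + P{\left(-1,2 \right)} 5\right)\right) = \left(-57\right) \left(-82\right) + \left(\left(-4\right) \left(-4\right) 2 + \left(0 + 2 \left(-1 + 2\right) 5\right)\right) = 4674 + \left(16 \cdot 2 + \left(0 + 2 \cdot 1 \cdot 5\right)\right) = 4674 + \left(32 + \left(0 + 2 \cdot 5\right)\right) = 4674 + \left(32 + \left(0 + 10\right)\right) = 4674 + \left(32 + 10\right) = 4674 + 42 = 4716$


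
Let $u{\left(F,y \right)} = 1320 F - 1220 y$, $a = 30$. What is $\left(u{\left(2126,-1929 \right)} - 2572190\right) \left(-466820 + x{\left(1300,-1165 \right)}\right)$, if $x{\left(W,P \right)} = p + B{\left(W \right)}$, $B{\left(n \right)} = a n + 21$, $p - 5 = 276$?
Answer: $-1106207100180$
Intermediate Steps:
$p = 281$ ($p = 5 + 276 = 281$)
$B{\left(n \right)} = 21 + 30 n$ ($B{\left(n \right)} = 30 n + 21 = 21 + 30 n$)
$x{\left(W,P \right)} = 302 + 30 W$ ($x{\left(W,P \right)} = 281 + \left(21 + 30 W\right) = 302 + 30 W$)
$u{\left(F,y \right)} = - 1220 y + 1320 F$
$\left(u{\left(2126,-1929 \right)} - 2572190\right) \left(-466820 + x{\left(1300,-1165 \right)}\right) = \left(\left(\left(-1220\right) \left(-1929\right) + 1320 \cdot 2126\right) - 2572190\right) \left(-466820 + \left(302 + 30 \cdot 1300\right)\right) = \left(\left(2353380 + 2806320\right) - 2572190\right) \left(-466820 + \left(302 + 39000\right)\right) = \left(5159700 - 2572190\right) \left(-466820 + 39302\right) = 2587510 \left(-427518\right) = -1106207100180$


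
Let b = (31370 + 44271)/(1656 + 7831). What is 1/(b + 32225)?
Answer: 9487/305794216 ≈ 3.1024e-5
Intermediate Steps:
b = 75641/9487 ≈ 7.9731
1/(b + 32225) = 1/(75641/9487 + 32225) = 1/(305794216/9487) = 9487/305794216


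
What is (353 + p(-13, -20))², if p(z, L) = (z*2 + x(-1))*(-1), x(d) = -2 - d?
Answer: 144400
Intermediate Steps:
p(z, L) = 1 - 2*z (p(z, L) = (z*2 + (-2 - 1*(-1)))*(-1) = (2*z + (-2 + 1))*(-1) = (2*z - 1)*(-1) = (-1 + 2*z)*(-1) = 1 - 2*z)
(353 + p(-13, -20))² = (353 + (1 - 2*(-13)))² = (353 + (1 + 26))² = (353 + 27)² = 380² = 144400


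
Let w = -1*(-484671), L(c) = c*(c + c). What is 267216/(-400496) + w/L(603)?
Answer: -4489339/6067664586 ≈ -0.00073988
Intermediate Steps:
L(c) = 2*c² (L(c) = c*(2*c) = 2*c²)
w = 484671
267216/(-400496) + w/L(603) = 267216/(-400496) + 484671/((2*603²)) = 267216*(-1/400496) + 484671/((2*363609)) = -16701/25031 + 484671/727218 = -16701/25031 + 484671*(1/727218) = -16701/25031 + 161557/242406 = -4489339/6067664586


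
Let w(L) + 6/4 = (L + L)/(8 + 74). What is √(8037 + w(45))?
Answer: 7*√1102818/82 ≈ 89.647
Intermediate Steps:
w(L) = -3/2 + L/41 (w(L) = -3/2 + (L + L)/(8 + 74) = -3/2 + (2*L)/82 = -3/2 + (2*L)*(1/82) = -3/2 + L/41)
√(8037 + w(45)) = √(8037 + (-3/2 + (1/41)*45)) = √(8037 + (-3/2 + 45/41)) = √(8037 - 33/82) = √(659001/82) = 7*√1102818/82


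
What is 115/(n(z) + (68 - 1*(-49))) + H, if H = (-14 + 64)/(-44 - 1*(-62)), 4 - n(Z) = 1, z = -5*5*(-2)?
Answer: 269/72 ≈ 3.7361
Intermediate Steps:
z = 50 (z = -25*(-2) = 50)
n(Z) = 3 (n(Z) = 4 - 1*1 = 4 - 1 = 3)
H = 25/9 (H = 50/(-44 + 62) = 50/18 = 50*(1/18) = 25/9 ≈ 2.7778)
115/(n(z) + (68 - 1*(-49))) + H = 115/(3 + (68 - 1*(-49))) + 25/9 = 115/(3 + (68 + 49)) + 25/9 = 115/(3 + 117) + 25/9 = 115/120 + 25/9 = 115*(1/120) + 25/9 = 23/24 + 25/9 = 269/72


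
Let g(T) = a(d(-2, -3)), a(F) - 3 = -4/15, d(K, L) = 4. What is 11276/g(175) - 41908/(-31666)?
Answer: 2678852734/649153 ≈ 4126.7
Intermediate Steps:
a(F) = 41/15 (a(F) = 3 - 4/15 = 41/15)
g(T) = 41/15
11276/g(175) - 41908/(-31666) = 11276/(41/15) - 41908/(-31666) = 11276*(15/41) - 41908*(-1/31666) = 169140/41 + 20954/15833 = 2678852734/649153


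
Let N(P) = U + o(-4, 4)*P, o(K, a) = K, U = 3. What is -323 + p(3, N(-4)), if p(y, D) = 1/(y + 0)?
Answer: -968/3 ≈ -322.67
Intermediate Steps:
N(P) = 3 - 4*P
p(y, D) = 1/y
-323 + p(3, N(-4)) = -323 + 1/3 = -323 + ⅓ = -968/3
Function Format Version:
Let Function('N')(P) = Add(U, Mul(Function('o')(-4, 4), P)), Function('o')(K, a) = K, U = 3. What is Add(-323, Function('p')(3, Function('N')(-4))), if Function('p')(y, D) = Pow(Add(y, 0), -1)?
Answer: Rational(-968, 3) ≈ -322.67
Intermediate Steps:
Function('N')(P) = Add(3, Mul(-4, P))
Function('p')(y, D) = Pow(y, -1)
Add(-323, Function('p')(3, Function('N')(-4))) = Add(-323, Pow(3, -1)) = Add(-323, Rational(1, 3)) = Rational(-968, 3)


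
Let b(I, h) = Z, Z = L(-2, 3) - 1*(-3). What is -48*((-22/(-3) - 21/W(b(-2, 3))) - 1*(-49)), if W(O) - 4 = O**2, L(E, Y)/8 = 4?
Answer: -3322208/1229 ≈ -2703.2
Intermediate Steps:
L(E, Y) = 32 (L(E, Y) = 8*4 = 32)
Z = 35 (Z = 32 - 1*(-3) = 32 + 3 = 35)
b(I, h) = 35
W(O) = 4 + O**2
-48*((-22/(-3) - 21/W(b(-2, 3))) - 1*(-49)) = -48*((-22/(-3) - 21/(4 + 35**2)) - 1*(-49)) = -48*((-22*(-1/3) - 21/(4 + 1225)) + 49) = -48*((22/3 - 21/1229) + 49) = -48*(26975/3687 + 49) = -48*207638/3687 = -3322208/1229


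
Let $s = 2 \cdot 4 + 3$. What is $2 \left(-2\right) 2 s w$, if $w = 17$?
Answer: $-1496$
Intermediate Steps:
$s = 11$ ($s = 8 + 3 = 11$)
$2 \left(-2\right) 2 s w = 2 \left(-2\right) 2 \cdot 11 \cdot 17 = \left(-4\right) 2 \cdot 11 \cdot 17 = \left(-8\right) 11 \cdot 17 = \left(-88\right) 17 = -1496$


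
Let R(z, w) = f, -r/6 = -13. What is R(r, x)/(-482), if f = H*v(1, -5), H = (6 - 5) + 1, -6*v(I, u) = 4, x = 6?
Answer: 2/723 ≈ 0.0027663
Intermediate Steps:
v(I, u) = -2/3 (v(I, u) = -1/6*4 = -2/3)
r = 78 (r = -6*(-13) = 78)
H = 2 (H = 1 + 1 = 2)
f = -4/3 (f = 2*(-2/3) = -4/3 ≈ -1.3333)
R(z, w) = -4/3
R(r, x)/(-482) = -4/3/(-482) = -4/3*(-1/482) = 2/723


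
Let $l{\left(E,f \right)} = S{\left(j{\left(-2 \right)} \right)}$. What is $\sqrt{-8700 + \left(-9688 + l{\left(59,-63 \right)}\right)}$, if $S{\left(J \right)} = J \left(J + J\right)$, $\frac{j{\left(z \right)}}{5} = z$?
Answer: $2 i \sqrt{4547} \approx 134.86 i$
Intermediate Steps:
$j{\left(z \right)} = 5 z$
$S{\left(J \right)} = 2 J^{2}$ ($S{\left(J \right)} = J 2 J = 2 J^{2}$)
$l{\left(E,f \right)} = 200$ ($l{\left(E,f \right)} = 2 \left(5 \left(-2\right)\right)^{2} = 2 \left(-10\right)^{2} = 2 \cdot 100 = 200$)
$\sqrt{-8700 + \left(-9688 + l{\left(59,-63 \right)}\right)} = \sqrt{-8700 + \left(-9688 + 200\right)} = \sqrt{-8700 - 9488} = \sqrt{-18188} = 2 i \sqrt{4547}$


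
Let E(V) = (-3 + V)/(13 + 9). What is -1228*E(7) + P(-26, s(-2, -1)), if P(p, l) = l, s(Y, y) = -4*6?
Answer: -2720/11 ≈ -247.27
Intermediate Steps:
s(Y, y) = -24
E(V) = -3/22 + V/22 (E(V) = (-3 + V)/22 = (-3 + V)*(1/22) = -3/22 + V/22)
-1228*E(7) + P(-26, s(-2, -1)) = -1228*(-3/22 + (1/22)*7) - 24 = -1228*(-3/22 + 7/22) - 24 = -1228*2/11 - 24 = -2456/11 - 24 = -2720/11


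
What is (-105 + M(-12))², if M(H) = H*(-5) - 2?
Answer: 2209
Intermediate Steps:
M(H) = -2 - 5*H (M(H) = -5*H - 2 = -2 - 5*H)
(-105 + M(-12))² = (-105 + (-2 - 5*(-12)))² = (-105 + (-2 + 60))² = (-105 + 58)² = (-47)² = 2209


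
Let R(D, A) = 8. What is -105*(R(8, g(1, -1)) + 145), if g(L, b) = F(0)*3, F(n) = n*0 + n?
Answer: -16065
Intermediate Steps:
F(n) = n (F(n) = 0 + n = n)
g(L, b) = 0 (g(L, b) = 0*3 = 0)
-105*(R(8, g(1, -1)) + 145) = -105*(8 + 145) = -105*153 = -16065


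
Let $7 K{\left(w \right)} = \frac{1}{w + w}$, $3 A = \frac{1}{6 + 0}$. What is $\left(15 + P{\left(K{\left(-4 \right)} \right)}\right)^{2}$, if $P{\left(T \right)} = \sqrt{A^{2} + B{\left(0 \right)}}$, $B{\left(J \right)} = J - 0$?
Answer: $\frac{73441}{324} \approx 226.67$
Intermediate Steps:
$A = \frac{1}{18}$ ($A = \frac{1}{3 \left(6 + 0\right)} = \frac{1}{3 \cdot 6} = \frac{1}{3} \cdot \frac{1}{6} = \frac{1}{18} \approx 0.055556$)
$B{\left(J \right)} = J$ ($B{\left(J \right)} = J + 0 = J$)
$K{\left(w \right)} = \frac{1}{14 w}$ ($K{\left(w \right)} = \frac{1}{7 \left(w + w\right)} = \frac{1}{7 \cdot 2 w} = \frac{\frac{1}{2} \frac{1}{w}}{7} = \frac{1}{14 w}$)
$P{\left(T \right)} = \frac{1}{18}$ ($P{\left(T \right)} = \sqrt{\left(\frac{1}{18}\right)^{2} + 0} = \sqrt{\frac{1}{324} + 0} = \sqrt{\frac{1}{324}} = \frac{1}{18}$)
$\left(15 + P{\left(K{\left(-4 \right)} \right)}\right)^{2} = \left(15 + \frac{1}{18}\right)^{2} = \left(\frac{271}{18}\right)^{2} = \frac{73441}{324}$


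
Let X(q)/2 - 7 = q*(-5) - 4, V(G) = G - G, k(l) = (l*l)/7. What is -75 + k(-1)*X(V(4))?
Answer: -519/7 ≈ -74.143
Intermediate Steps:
k(l) = l²/7 (k(l) = l²*(⅐) = l²/7)
V(G) = 0
X(q) = 6 - 10*q (X(q) = 14 + 2*(q*(-5) - 4) = 14 + 2*(-5*q - 4) = 14 + 2*(-4 - 5*q) = 14 + (-8 - 10*q) = 6 - 10*q)
-75 + k(-1)*X(V(4)) = -75 + ((⅐)*(-1)²)*(6 - 10*0) = -75 + ((⅐)*1)*(6 + 0) = -75 + (⅐)*6 = -75 + 6/7 = -519/7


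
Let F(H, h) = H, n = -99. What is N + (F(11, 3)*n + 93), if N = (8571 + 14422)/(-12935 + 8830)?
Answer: -4111573/4105 ≈ -1001.6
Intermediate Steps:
N = -22993/4105 (N = 22993/(-4105) = 22993*(-1/4105) = -22993/4105 ≈ -5.6012)
N + (F(11, 3)*n + 93) = -22993/4105 + (11*(-99) + 93) = -22993/4105 + (-1089 + 93) = -22993/4105 - 996 = -4111573/4105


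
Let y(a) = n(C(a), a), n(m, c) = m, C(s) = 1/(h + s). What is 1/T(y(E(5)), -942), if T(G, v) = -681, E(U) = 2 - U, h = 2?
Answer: -1/681 ≈ -0.0014684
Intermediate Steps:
C(s) = 1/(2 + s)
y(a) = 1/(2 + a)
1/T(y(E(5)), -942) = 1/(-681) = -1/681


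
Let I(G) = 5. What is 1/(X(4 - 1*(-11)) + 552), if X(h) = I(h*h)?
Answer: 1/557 ≈ 0.0017953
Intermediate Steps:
X(h) = 5
1/(X(4 - 1*(-11)) + 552) = 1/(5 + 552) = 1/557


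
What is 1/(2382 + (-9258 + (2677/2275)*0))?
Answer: -1/6876 ≈ -0.00014543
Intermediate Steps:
1/(2382 + (-9258 + (2677/2275)*0)) = 1/(2382 + (-9258 + 0)) = 1/(2382 - 9258) = 1/(-6876) = -1/6876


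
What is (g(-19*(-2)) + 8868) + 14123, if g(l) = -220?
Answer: 22771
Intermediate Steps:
(g(-19*(-2)) + 8868) + 14123 = (-220 + 8868) + 14123 = 8648 + 14123 = 22771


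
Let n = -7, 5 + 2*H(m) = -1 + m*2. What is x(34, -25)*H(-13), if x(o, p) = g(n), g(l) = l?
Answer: 112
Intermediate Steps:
H(m) = -3 + m (H(m) = -5/2 + (-1 + m*2)/2 = -5/2 + (-1 + 2*m)/2 = -5/2 + (-1/2 + m) = -3 + m)
x(o, p) = -7
x(34, -25)*H(-13) = -7*(-3 - 13) = -7*(-16) = 112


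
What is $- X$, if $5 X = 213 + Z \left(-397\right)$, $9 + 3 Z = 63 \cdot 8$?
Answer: $\frac{65292}{5} \approx 13058.0$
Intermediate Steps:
$Z = 165$ ($Z = -3 + \frac{63 \cdot 8}{3} = -3 + \frac{1}{3} \cdot 504 = -3 + 168 = 165$)
$X = - \frac{65292}{5}$ ($X = \frac{213 + 165 \left(-397\right)}{5} = \frac{213 - 65505}{5} = \frac{1}{5} \left(-65292\right) = - \frac{65292}{5} \approx -13058.0$)
$- X = \left(-1\right) \left(- \frac{65292}{5}\right) = \frac{65292}{5}$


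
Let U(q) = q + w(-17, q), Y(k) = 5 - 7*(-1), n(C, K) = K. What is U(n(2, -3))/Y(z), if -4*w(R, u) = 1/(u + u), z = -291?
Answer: -71/288 ≈ -0.24653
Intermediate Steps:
Y(k) = 12 (Y(k) = 5 + 7 = 12)
w(R, u) = -1/(8*u) (w(R, u) = -1/(4*(u + u)) = -1/(2*u)/4 = -1/(8*u))
U(q) = q - 1/(8*q)
U(n(2, -3))/Y(z) = (-3 - ⅛/(-3))/12 = (-3 - ⅛*(-⅓))*(1/12) = (-3 + 1/24)*(1/12) = -71/24*1/12 = -71/288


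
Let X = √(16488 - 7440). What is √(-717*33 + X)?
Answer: √(-23661 + 2*√2262) ≈ 153.51*I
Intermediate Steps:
X = 2*√2262 (X = √9048 = 2*√2262 ≈ 95.121)
√(-717*33 + X) = √(-717*33 + 2*√2262) = √(-23661 + 2*√2262)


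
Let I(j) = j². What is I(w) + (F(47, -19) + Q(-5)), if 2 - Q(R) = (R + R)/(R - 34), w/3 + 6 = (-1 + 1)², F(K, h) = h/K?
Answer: 596347/1833 ≈ 325.34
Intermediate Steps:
w = -18 (w = -18 + 3*(-1 + 1)² = -18 + 3*0² = -18 + 3*0 = -18 + 0 = -18)
Q(R) = 2 - 2*R/(-34 + R) (Q(R) = 2 - (R + R)/(R - 34) = 2 - 2*R/(-34 + R))
I(w) + (F(47, -19) + Q(-5)) = (-18)² + (-19/47 - 68/(-34 - 5)) = 324 + (-19*1/47 - 68/(-39)) = 324 + (-19/47 - 68*(-1/39)) = 324 + (-19/47 + 68/39) = 324 + 2455/1833 = 596347/1833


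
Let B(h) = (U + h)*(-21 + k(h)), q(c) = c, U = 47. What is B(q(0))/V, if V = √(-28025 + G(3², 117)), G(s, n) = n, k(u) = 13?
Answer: 188*I*√6977/6977 ≈ 2.2507*I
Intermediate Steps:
V = 2*I*√6977 (V = √(-28025 + 117) = √(-27908) = 2*I*√6977 ≈ 167.06*I)
B(h) = -376 - 8*h (B(h) = (47 + h)*(-21 + 13) = (47 + h)*(-8) = -376 - 8*h)
B(q(0))/V = (-376 - 8*0)/((2*I*√6977)) = (-376 + 0)*(-I*√6977/13954) = -(-188)*I*√6977/6977 = 188*I*√6977/6977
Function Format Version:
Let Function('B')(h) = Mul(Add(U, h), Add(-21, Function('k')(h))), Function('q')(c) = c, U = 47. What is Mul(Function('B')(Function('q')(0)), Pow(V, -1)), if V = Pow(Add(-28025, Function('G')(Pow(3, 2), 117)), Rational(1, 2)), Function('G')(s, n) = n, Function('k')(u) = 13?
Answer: Mul(Rational(188, 6977), I, Pow(6977, Rational(1, 2))) ≈ Mul(2.2507, I)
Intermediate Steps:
V = Mul(2, I, Pow(6977, Rational(1, 2))) (V = Pow(Add(-28025, 117), Rational(1, 2)) = Pow(-27908, Rational(1, 2)) = Mul(2, I, Pow(6977, Rational(1, 2))) ≈ Mul(167.06, I))
Function('B')(h) = Add(-376, Mul(-8, h)) (Function('B')(h) = Mul(Add(47, h), Add(-21, 13)) = Mul(Add(47, h), -8) = Add(-376, Mul(-8, h)))
Mul(Function('B')(Function('q')(0)), Pow(V, -1)) = Mul(Add(-376, Mul(-8, 0)), Pow(Mul(2, I, Pow(6977, Rational(1, 2))), -1)) = Mul(Add(-376, 0), Mul(Rational(-1, 13954), I, Pow(6977, Rational(1, 2)))) = Mul(-376, Mul(Rational(-1, 13954), I, Pow(6977, Rational(1, 2)))) = Mul(Rational(188, 6977), I, Pow(6977, Rational(1, 2)))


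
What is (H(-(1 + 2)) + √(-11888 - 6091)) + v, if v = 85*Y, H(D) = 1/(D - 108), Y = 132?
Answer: 1245419/111 + I*√17979 ≈ 11220.0 + 134.09*I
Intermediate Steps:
H(D) = 1/(-108 + D)
v = 11220 (v = 85*132 = 11220)
(H(-(1 + 2)) + √(-11888 - 6091)) + v = (1/(-108 - (1 + 2)) + √(-11888 - 6091)) + 11220 = (1/(-108 - 1*3) + √(-17979)) + 11220 = (1/(-108 - 3) + I*√17979) + 11220 = (1/(-111) + I*√17979) + 11220 = (-1/111 + I*√17979) + 11220 = 1245419/111 + I*√17979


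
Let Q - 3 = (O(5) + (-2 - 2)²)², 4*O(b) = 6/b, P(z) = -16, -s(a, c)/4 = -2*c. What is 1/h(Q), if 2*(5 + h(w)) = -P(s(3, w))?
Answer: ⅓ ≈ 0.33333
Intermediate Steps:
s(a, c) = 8*c (s(a, c) = -(-8)*c = 8*c)
O(b) = 3/(2*b) (O(b) = (6/b)/4 = 3/(2*b))
Q = 26869/100 (Q = 3 + ((3/2)/5 + (-2 - 2)²)² = 3 + ((3/2)*(⅕) + (-4)²)² = 3 + (3/10 + 16)² = 3 + (163/10)² = 3 + 26569/100 = 26869/100 ≈ 268.69)
h(w) = 3 (h(w) = -5 + (-1*(-16))/2 = -5 + (½)*16 = -5 + 8 = 3)
1/h(Q) = 1/3 = ⅓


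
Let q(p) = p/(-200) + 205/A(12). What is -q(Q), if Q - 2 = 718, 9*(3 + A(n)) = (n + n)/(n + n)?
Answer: 9693/130 ≈ 74.562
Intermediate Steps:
A(n) = -26/9 (A(n) = -3 + ((n + n)/(n + n))/9 = -3 + ((2*n)/((2*n)))/9 = -3 + ((2*n)*(1/(2*n)))/9 = -3 + (1/9)*1 = -3 + 1/9 = -26/9)
Q = 720 (Q = 2 + 718 = 720)
q(p) = -1845/26 - p/200 (q(p) = p/(-200) + 205/(-26/9) = p*(-1/200) + 205*(-9/26) = -p/200 - 1845/26 = -1845/26 - p/200)
-q(Q) = -(-1845/26 - 1/200*720) = -(-1845/26 - 18/5) = -1*(-9693/130) = 9693/130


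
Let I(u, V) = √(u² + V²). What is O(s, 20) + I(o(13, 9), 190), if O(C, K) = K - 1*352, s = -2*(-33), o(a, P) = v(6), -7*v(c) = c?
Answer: -332 + 2*√442234/7 ≈ -142.00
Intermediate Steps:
v(c) = -c/7
o(a, P) = -6/7 (o(a, P) = -⅐*6 = -6/7)
s = 66
O(C, K) = -352 + K (O(C, K) = K - 352 = -352 + K)
I(u, V) = √(V² + u²)
O(s, 20) + I(o(13, 9), 190) = (-352 + 20) + √(190² + (-6/7)²) = -332 + √(36100 + 36/49) = -332 + √(1768936/49) = -332 + 2*√442234/7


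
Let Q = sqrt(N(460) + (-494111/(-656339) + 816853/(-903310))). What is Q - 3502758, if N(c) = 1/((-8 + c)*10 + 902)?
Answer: -3502758 + I*sqrt(97700568550386734436505182545)/803645562522995 ≈ -3.5028e+6 + 0.38894*I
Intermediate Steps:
N(c) = 1/(822 + 10*c) (N(c) = 1/((-80 + 10*c) + 902) = 1/(822 + 10*c))
Q = I*sqrt(97700568550386734436505182545)/803645562522995 (Q = sqrt(1/(2*(411 + 5*460)) + (-494111/(-656339) + 816853/(-903310))) = sqrt(1/(2*(411 + 2300)) + (-494111*(-1/656339) + 816853*(-1/903310))) = sqrt((1/2)/2711 + (494111/656339 - 816853/903310)) = sqrt((1/2)*(1/2711) - 89797073757/592877582090) = sqrt(1/5422 - 89797073757/592877582090) = sqrt(-121571714082091/803645562522995) = I*sqrt(97700568550386734436505182545)/803645562522995 ≈ 0.38894*I)
Q - 3502758 = I*sqrt(97700568550386734436505182545)/803645562522995 - 3502758 = -3502758 + I*sqrt(97700568550386734436505182545)/803645562522995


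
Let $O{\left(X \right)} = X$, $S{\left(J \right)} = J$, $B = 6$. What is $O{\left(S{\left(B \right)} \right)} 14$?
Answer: $84$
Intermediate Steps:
$O{\left(S{\left(B \right)} \right)} 14 = 6 \cdot 14 = 84$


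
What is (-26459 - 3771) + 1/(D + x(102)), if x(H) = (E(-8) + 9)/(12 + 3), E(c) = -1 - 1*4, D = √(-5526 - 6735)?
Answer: 5*(-90690*√12261 + 24181*I)/(-4*I + 15*√12261) ≈ -30230.0 - 0.009031*I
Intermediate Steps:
D = I*√12261 (D = √(-12261) = I*√12261 ≈ 110.73*I)
E(c) = -5 (E(c) = -1 - 4 = -5)
x(H) = 4/15 (x(H) = (-5 + 9)/(12 + 3) = 4/15)
(-26459 - 3771) + 1/(D + x(102)) = (-26459 - 3771) + 1/(I*√12261 + 4/15) = -30230 + 1/(4/15 + I*√12261)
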